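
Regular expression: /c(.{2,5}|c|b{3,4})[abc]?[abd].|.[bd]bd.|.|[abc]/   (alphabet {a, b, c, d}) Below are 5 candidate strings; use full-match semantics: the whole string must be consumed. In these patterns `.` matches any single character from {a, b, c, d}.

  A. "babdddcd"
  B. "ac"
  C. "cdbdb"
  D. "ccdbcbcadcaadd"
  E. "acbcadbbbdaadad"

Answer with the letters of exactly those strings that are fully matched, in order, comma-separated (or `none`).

C

A → no match
B → no match
C → match
D → no match
E → no match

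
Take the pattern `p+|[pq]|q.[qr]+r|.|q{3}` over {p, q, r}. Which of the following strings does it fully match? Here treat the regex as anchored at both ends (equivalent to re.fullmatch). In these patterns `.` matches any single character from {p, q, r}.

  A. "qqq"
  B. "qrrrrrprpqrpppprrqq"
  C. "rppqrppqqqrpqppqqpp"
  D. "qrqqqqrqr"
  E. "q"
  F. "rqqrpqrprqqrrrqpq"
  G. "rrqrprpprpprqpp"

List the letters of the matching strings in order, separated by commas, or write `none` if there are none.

A → match
B → no match
C → no match
D → match
E → match
F → no match
G → no match

A, D, E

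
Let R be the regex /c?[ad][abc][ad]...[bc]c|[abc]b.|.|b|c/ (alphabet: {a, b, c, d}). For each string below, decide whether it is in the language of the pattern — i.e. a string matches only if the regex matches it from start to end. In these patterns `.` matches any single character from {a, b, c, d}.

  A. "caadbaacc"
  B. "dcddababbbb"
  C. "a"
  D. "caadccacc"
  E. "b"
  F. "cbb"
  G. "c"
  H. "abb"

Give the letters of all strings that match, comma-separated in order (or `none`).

A, C, D, E, F, G, H

A → match
B → no match
C → match
D → match
E → match
F → match
G → match
H → match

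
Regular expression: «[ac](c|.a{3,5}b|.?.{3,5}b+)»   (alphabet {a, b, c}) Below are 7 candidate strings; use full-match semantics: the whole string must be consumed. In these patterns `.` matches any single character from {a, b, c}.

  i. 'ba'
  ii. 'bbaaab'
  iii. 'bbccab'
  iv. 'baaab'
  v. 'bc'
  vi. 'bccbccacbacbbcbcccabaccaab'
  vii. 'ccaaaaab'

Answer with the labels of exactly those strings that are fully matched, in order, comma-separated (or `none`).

i → no match
ii → no match
iii → no match
iv → no match
v → no match
vi → no match
vii → match

vii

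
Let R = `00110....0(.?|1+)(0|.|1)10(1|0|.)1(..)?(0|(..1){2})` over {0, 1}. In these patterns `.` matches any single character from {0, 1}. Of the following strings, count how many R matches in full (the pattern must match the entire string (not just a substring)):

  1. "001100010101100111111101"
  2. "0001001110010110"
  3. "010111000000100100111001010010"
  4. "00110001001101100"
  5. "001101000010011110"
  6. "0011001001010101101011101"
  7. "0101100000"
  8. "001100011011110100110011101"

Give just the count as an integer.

1

1 → no match
2 → no match — must start with "00110"
3 → no match — must start with "00110"
4 → no match
5 → no match
6 → no match
7. "0101100000" → no match — must start with "00110"
8 → match
Total matched: 1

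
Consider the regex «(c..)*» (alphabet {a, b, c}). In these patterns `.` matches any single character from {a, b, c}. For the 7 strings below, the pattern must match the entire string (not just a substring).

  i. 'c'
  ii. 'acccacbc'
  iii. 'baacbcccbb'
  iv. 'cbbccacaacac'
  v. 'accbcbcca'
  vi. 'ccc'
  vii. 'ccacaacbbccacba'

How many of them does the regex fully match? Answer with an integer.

3

i → no match
ii → no match
iii → no match
iv → match
v → no match
vi → match
vii → match
Total matched: 3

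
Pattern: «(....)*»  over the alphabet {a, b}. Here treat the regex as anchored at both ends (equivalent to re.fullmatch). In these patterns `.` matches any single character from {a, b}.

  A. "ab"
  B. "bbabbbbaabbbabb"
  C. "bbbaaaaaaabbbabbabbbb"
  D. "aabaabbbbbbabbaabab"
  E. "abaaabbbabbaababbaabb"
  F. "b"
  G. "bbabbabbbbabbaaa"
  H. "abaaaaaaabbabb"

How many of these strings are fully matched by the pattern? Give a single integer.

1

A → no match
B → no match
C → no match
D → no match
E → no match
F → no match
G → match
H → no match
Total matched: 1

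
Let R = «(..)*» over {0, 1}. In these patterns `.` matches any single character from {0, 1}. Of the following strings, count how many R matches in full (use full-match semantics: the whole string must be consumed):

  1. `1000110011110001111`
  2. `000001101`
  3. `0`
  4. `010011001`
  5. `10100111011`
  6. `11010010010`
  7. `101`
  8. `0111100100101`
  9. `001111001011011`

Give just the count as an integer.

0

1 → no match
2. `000001101` → no match
3. `0` → no match
4. `010011001` → no match
5. `10100111011` → no match
6. `11010010010` → no match
7. `101` → no match
8 → no match
9 → no match
Total matched: 0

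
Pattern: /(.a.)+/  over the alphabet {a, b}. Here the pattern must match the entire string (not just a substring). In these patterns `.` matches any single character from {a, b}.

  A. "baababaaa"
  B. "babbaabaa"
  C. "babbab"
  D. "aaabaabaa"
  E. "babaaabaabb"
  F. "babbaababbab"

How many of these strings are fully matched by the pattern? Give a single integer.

5

A → match
B → match
C → match
D → match
E → no match
F → match
Total matched: 5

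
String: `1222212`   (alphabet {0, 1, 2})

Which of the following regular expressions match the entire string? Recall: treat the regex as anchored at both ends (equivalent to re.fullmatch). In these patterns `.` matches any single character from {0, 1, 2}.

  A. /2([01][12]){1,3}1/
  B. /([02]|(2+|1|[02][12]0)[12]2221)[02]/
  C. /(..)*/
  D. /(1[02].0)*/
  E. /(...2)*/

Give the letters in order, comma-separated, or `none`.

A → no match — must start with `2`
B → match
C → no match
D → no match
E → no match

B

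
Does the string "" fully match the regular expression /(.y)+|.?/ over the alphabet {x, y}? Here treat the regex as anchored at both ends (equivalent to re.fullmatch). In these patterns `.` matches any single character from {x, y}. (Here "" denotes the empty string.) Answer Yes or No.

Yes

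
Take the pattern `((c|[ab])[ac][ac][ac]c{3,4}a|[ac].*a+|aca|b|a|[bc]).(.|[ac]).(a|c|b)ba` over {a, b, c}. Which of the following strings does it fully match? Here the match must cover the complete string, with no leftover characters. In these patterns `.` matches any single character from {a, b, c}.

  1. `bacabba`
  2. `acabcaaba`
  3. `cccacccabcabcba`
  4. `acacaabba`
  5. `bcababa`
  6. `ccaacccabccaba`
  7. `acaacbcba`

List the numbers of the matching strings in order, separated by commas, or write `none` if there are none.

1 → match
2 → match
3 → no match
4 → match
5 → match
6 → match
7 → match

1, 2, 4, 5, 6, 7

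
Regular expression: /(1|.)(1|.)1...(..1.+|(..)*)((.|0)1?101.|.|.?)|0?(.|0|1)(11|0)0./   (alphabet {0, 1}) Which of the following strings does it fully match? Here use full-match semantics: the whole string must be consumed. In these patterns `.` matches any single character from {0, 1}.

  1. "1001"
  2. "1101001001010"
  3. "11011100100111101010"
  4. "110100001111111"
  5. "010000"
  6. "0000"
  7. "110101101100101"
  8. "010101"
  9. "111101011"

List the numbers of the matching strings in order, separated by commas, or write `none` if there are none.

1 → match
2 → no match
3 → no match
4 → no match
5 → no match
6 → match
7 → no match
8 → no match
9 → match

1, 6, 9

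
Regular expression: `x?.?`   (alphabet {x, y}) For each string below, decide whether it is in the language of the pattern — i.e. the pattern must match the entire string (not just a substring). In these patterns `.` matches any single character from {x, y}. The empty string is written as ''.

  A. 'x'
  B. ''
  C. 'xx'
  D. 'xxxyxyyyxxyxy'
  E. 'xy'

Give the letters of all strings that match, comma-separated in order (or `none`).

A, B, C, E

A → match
B → match
C → match
D → no match
E → match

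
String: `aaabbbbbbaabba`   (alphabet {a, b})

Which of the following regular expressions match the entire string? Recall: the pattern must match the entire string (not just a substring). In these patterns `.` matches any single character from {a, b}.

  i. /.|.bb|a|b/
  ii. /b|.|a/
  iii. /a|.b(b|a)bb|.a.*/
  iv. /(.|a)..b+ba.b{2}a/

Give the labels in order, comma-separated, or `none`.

iii, iv

i → no match
ii → no match
iii → match
iv → match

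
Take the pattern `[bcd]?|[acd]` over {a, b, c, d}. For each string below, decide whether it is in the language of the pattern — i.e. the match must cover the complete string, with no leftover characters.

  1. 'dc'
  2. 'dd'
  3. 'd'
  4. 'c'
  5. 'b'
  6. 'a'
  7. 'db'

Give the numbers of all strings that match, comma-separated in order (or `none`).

1 → no match
2 → no match
3 → match
4 → match
5 → match
6 → match
7 → no match

3, 4, 5, 6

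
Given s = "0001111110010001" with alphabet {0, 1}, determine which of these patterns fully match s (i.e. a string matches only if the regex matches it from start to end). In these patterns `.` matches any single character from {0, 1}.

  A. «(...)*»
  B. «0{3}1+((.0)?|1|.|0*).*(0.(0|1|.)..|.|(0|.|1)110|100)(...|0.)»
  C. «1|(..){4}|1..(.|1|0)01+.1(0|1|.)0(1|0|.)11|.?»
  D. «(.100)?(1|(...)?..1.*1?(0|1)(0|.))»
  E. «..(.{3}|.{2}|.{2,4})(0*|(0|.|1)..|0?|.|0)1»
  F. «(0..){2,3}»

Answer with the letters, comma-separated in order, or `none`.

B, D

A → no match
B → match
C → no match
D → match
E → no match
F → no match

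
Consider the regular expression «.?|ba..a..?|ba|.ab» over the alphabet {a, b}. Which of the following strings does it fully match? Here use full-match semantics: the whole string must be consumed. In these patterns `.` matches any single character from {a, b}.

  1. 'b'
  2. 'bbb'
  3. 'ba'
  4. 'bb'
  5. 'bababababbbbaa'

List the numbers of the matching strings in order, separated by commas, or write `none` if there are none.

1 → match
2 → no match
3 → match
4 → no match
5 → no match

1, 3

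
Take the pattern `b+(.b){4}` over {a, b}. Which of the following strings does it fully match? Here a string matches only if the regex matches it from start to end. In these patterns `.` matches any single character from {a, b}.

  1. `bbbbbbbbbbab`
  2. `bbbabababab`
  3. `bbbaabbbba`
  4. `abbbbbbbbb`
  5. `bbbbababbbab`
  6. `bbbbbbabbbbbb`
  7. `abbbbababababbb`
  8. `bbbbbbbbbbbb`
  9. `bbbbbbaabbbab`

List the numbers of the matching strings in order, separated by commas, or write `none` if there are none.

1 → match
2 → match
3 → no match — must end with `b`
4 → no match — must start with `b`
5 → match
6 → no match
7 → no match — must start with `b`
8 → match
9 → no match

1, 2, 5, 8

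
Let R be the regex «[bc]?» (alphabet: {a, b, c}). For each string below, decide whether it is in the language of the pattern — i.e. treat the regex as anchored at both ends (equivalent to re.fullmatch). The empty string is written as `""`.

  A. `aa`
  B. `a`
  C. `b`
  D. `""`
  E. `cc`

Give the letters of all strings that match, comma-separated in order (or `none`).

A. `aa` → no match
B. `a` → no match
C. `b` → match
D. `""` → match
E. `cc` → no match

C, D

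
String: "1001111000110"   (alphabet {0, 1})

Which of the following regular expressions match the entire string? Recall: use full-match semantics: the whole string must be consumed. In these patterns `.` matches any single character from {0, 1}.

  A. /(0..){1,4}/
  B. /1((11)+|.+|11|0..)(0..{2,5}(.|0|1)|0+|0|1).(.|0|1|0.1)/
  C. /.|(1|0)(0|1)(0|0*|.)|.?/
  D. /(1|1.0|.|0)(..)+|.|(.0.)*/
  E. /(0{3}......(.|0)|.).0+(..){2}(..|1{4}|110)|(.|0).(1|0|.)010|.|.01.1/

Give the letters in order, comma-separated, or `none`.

B, D

A → no match — must start with "0"
B → match
C → no match
D → match
E → no match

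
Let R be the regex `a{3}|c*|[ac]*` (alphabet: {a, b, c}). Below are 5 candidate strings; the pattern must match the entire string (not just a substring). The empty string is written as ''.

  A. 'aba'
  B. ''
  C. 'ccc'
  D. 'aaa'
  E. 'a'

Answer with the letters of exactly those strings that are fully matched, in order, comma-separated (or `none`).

B, C, D, E

A → no match
B → match
C → match
D → match
E → match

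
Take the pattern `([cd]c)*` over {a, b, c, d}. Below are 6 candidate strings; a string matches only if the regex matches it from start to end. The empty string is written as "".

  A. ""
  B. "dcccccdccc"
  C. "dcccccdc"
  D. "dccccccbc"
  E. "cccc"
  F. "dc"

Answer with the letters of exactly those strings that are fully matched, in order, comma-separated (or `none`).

A, B, C, E, F

A → match
B → match
C → match
D → no match
E → match
F → match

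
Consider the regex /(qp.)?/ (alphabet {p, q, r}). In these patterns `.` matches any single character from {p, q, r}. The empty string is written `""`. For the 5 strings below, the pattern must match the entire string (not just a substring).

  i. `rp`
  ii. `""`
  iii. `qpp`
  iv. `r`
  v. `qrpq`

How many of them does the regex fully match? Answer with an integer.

i. `rp` → no match
ii. `""` → match
iii. `qpp` → match
iv. `r` → no match
v. `qrpq` → no match
Total matched: 2

2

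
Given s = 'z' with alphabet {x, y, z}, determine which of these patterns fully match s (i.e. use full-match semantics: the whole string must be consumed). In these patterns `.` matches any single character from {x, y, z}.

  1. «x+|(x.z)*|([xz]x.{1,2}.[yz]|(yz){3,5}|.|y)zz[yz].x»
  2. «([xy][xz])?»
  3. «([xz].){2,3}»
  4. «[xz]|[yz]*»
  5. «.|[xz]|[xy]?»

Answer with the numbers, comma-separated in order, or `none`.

1 → no match
2 → no match
3 → no match
4 → match
5 → match

4, 5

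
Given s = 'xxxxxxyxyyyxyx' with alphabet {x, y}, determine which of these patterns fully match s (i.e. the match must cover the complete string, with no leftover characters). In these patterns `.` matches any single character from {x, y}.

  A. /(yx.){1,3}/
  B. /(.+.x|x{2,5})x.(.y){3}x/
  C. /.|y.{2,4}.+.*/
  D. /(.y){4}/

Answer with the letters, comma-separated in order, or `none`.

A → no match — must start with 'yx'
B → match
C → no match
D → no match — must end with 'y'

B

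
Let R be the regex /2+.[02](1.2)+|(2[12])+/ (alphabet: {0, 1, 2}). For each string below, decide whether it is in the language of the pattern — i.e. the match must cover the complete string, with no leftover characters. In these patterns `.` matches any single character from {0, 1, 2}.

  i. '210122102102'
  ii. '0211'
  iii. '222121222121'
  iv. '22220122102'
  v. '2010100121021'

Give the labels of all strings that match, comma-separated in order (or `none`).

i. '210122102102' → match
ii. '0211' → no match — must start with '2'
iii. '222121222121' → match
iv. '22220122102' → match
v → no match

i, iii, iv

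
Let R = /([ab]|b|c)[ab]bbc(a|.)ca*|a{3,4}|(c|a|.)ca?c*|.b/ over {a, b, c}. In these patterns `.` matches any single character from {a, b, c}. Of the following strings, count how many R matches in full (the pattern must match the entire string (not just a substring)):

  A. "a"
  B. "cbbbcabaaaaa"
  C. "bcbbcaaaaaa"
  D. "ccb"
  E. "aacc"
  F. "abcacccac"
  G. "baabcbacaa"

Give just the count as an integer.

0

A → no match
B → no match
C → no match
D → no match
E → no match
F → no match
G → no match
Total matched: 0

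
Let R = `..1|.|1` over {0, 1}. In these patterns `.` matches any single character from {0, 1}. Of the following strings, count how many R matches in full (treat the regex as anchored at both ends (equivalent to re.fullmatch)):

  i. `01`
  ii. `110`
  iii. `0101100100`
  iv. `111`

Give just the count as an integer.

i → no match
ii → no match
iii → no match
iv → match
Total matched: 1

1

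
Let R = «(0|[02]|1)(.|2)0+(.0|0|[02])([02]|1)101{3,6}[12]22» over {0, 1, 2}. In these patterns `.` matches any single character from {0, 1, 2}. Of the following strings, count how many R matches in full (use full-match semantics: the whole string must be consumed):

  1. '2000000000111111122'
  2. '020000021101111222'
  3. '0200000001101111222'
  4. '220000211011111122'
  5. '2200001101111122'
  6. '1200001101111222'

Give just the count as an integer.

1 → no match
2 → match
3 → match
4 → match
5 → match
6 → match
Total matched: 5

5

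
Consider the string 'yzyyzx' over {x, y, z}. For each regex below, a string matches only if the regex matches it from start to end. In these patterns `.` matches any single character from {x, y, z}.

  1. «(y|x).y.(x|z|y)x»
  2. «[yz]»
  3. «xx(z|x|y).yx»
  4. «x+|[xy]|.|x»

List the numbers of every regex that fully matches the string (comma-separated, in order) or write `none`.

1 → match
2 → no match
3 → no match — must start with 'xx'
4 → no match

1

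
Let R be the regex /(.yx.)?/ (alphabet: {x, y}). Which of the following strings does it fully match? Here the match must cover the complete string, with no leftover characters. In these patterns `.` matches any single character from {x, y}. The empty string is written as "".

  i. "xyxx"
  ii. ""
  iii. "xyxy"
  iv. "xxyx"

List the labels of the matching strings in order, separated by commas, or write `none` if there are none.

i, ii, iii

i → match
ii → match
iii → match
iv → no match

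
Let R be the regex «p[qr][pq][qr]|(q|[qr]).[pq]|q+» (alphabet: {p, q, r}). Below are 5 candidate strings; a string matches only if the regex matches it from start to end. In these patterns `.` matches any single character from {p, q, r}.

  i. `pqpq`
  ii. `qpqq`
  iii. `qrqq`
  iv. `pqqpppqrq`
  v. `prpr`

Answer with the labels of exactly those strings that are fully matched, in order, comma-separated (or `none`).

i, v

i → match
ii → no match
iii → no match
iv → no match
v → match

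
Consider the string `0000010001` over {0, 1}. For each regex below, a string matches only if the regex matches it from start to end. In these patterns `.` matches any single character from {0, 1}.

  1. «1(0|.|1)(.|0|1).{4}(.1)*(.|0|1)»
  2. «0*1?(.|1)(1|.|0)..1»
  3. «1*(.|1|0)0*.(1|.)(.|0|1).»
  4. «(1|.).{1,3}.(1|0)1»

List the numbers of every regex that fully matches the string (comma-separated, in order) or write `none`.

2

1 → no match — must start with `1`
2 → match
3 → no match
4 → no match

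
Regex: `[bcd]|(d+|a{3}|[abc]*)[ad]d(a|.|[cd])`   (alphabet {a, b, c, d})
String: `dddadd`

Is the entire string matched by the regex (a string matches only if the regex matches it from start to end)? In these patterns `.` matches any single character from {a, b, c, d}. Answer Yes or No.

Yes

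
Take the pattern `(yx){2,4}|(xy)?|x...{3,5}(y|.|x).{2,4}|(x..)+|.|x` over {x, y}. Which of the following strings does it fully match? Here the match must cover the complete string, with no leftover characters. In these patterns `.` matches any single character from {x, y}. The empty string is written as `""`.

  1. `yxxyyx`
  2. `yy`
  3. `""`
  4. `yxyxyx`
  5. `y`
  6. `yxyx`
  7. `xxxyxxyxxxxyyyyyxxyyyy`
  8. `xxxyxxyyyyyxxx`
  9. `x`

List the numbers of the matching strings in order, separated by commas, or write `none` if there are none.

1. `yxxyyx` → no match
2. `yy` → no match
3. `""` → match
4. `yxyxyx` → match
5. `y` → match
6. `yxyx` → match
7 → no match
8 → no match
9. `x` → match

3, 4, 5, 6, 9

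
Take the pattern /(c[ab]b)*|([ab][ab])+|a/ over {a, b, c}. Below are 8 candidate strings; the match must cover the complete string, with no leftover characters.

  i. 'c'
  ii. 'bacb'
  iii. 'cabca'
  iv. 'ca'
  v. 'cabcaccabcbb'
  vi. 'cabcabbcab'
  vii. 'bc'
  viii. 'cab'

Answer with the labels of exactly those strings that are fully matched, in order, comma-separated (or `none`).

viii

i → no match
ii → no match
iii → no match
iv → no match
v → no match
vi → no match
vii → no match
viii → match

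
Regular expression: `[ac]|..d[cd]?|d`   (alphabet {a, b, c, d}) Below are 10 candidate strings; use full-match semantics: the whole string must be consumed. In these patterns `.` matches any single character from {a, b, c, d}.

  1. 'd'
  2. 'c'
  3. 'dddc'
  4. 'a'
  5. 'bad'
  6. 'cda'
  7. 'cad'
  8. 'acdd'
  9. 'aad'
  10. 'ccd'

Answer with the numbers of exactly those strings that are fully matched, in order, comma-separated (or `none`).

1, 2, 3, 4, 5, 7, 8, 9, 10

1 → match
2 → match
3 → match
4 → match
5 → match
6 → no match
7 → match
8 → match
9 → match
10 → match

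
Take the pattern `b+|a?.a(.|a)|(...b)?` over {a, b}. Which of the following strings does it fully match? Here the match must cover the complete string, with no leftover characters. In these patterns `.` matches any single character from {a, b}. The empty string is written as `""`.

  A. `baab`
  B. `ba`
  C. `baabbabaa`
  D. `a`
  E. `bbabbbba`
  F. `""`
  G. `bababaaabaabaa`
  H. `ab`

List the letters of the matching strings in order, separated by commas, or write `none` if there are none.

A → match
B → no match
C → no match
D → no match
E → no match
F → match
G → no match
H → no match

A, F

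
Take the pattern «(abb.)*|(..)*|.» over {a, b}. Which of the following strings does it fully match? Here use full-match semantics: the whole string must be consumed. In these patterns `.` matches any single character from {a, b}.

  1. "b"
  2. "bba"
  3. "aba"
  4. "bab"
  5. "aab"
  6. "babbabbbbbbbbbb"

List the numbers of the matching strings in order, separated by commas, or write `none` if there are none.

1

1. "b" → match
2. "bba" → no match
3. "aba" → no match
4. "bab" → no match
5. "aab" → no match
6 → no match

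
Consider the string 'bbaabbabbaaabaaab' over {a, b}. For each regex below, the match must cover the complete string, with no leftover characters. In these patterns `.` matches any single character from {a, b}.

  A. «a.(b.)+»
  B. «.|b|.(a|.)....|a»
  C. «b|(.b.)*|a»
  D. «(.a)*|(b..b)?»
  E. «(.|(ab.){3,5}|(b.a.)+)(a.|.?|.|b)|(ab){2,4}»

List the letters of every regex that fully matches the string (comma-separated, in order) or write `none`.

A → no match — must start with 'a'
B → no match
C → no match
D → no match
E → match

E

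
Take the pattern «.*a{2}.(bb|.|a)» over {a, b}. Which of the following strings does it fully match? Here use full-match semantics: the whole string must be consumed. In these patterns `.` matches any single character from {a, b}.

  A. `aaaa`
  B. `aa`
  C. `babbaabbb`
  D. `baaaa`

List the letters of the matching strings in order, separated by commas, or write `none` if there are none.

A. `aaaa` → match
B. `aa` → no match
C. `babbaabbb` → match
D. `baaaa` → match

A, C, D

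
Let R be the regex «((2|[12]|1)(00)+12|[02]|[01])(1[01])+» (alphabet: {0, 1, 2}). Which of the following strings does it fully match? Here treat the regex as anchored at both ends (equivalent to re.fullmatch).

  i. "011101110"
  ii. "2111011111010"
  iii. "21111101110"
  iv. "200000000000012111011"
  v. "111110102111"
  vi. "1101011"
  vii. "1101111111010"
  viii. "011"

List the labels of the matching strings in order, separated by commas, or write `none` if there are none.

i. "011101110" → match
ii → match
iii. "21111101110" → match
iv → match
v. "111110102111" → no match
vi. "1101011" → match
vii → match
viii. "011" → match

i, ii, iii, iv, vi, vii, viii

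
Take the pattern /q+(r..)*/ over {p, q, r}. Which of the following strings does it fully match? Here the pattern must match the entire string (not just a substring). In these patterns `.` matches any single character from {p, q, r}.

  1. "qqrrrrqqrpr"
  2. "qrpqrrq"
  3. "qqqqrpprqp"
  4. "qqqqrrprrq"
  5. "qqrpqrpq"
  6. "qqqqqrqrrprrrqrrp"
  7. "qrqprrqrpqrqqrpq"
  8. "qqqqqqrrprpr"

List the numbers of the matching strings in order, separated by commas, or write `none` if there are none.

1, 2, 3, 4, 5, 6, 7, 8

1. "qqrrrrqqrpr" → match
2. "qrpqrrq" → match
3. "qqqqrpprqp" → match
4. "qqqqrrprrq" → match
5. "qqrpqrpq" → match
6 → match
7 → match
8. "qqqqqqrrprpr" → match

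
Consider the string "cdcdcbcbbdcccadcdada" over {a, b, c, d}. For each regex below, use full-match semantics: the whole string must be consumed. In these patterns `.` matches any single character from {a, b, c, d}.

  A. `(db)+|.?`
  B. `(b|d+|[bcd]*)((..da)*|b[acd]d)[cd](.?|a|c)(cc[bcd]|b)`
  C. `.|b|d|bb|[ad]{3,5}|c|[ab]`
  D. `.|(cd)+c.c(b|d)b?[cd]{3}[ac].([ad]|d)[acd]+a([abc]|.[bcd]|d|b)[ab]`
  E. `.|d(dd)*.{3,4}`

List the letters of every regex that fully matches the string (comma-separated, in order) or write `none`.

D

A → no match
B → no match
C → no match
D → match
E → no match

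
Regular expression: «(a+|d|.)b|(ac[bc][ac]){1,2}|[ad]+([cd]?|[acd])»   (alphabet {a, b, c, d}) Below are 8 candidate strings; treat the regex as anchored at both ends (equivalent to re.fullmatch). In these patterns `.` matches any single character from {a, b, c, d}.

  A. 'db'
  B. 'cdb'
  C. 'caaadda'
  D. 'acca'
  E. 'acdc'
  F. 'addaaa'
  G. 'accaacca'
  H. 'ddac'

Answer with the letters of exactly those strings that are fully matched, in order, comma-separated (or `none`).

A → match
B → no match
C → no match
D → match
E → no match
F → match
G → match
H → match

A, D, F, G, H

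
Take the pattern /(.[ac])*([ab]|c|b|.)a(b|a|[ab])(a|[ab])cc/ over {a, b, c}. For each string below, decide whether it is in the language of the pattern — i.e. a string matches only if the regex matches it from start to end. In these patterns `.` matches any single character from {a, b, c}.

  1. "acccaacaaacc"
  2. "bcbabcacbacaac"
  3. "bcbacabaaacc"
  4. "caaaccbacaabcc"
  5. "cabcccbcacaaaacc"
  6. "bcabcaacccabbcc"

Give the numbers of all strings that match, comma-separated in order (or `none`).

1 → match
2 → no match — must end with "cc"
3 → match
4 → match
5 → match
6 → no match

1, 3, 4, 5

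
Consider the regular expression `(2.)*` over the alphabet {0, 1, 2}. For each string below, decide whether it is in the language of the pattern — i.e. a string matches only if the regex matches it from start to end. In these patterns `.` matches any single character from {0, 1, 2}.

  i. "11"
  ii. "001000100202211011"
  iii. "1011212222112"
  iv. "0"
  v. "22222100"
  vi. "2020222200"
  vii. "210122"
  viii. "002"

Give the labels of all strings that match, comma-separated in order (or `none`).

i → no match
ii → no match
iii → no match
iv → no match
v → no match
vi → no match
vii → no match
viii → no match

none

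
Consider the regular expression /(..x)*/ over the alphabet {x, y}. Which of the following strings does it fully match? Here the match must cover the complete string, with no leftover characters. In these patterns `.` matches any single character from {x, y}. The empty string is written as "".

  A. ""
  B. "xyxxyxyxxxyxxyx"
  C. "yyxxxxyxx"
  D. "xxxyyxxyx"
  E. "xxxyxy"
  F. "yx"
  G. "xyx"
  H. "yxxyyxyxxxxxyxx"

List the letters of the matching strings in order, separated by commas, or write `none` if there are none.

A. "" → match
B → match
C. "yyxxxxyxx" → match
D. "xxxyyxxyx" → match
E. "xxxyxy" → no match
F. "yx" → no match
G. "xyx" → match
H → match

A, B, C, D, G, H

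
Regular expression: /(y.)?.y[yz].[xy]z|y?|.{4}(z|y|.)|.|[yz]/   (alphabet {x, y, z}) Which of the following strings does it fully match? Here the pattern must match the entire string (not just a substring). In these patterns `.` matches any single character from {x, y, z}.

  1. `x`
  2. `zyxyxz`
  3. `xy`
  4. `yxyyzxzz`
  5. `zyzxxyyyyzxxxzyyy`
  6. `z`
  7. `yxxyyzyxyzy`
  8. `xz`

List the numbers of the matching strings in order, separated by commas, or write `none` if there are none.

1, 6

1 → match
2 → no match
3 → no match
4 → no match
5 → no match
6 → match
7 → no match
8 → no match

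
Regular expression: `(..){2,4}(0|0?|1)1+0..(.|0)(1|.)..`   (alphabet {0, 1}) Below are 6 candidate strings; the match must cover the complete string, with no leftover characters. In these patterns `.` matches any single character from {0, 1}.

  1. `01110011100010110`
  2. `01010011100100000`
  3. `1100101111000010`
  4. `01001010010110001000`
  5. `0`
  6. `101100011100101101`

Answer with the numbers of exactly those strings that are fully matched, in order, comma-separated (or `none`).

1 → no match
2 → no match
3 → no match
4 → no match
5 → no match
6 → no match

none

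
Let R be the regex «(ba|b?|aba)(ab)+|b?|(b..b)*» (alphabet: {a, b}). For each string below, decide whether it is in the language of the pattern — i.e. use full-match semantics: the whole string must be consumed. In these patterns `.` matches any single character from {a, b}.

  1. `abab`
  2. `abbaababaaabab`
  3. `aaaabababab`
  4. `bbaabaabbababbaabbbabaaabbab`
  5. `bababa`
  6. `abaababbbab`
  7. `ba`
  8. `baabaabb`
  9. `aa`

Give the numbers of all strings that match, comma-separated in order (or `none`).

1

1 → match
2 → no match
3 → no match
4 → no match
5 → no match
6 → no match
7 → no match
8 → no match
9 → no match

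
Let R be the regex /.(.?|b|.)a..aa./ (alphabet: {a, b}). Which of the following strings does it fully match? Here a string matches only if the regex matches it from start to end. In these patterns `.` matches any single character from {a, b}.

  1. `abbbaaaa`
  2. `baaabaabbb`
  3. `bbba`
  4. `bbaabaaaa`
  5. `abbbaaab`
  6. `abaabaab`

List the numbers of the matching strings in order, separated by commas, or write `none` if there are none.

1. `abbbaaaa` → no match
2. `baaabaabbb` → no match
3. `bbba` → no match
4. `bbaabaaaa` → no match
5. `abbbaaab` → no match
6. `abaabaab` → match

6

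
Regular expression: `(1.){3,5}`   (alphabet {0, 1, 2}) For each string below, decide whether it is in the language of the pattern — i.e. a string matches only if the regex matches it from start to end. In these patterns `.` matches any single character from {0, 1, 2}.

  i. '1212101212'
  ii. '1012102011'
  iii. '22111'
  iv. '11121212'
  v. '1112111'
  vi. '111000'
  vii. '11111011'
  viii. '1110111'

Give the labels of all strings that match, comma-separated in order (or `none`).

i, iv, vii

i. '1212101212' → match
ii. '1012102011' → no match
iii. '22111' → no match — must start with '1'
iv. '11121212' → match
v. '1112111' → no match
vi. '111000' → no match
vii. '11111011' → match
viii. '1110111' → no match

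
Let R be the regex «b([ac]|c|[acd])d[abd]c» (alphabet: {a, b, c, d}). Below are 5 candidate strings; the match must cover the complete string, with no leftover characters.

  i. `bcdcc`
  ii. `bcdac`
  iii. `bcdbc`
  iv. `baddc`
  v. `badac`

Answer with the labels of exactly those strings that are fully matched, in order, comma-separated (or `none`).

i → no match
ii → match
iii → match
iv → match
v → match

ii, iii, iv, v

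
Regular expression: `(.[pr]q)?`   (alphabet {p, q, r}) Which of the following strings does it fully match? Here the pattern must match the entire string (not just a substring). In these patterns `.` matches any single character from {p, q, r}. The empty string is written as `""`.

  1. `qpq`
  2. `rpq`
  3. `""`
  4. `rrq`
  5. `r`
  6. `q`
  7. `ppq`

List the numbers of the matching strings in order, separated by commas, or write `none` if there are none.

1, 2, 3, 4, 7

1 → match
2 → match
3 → match
4 → match
5 → no match
6 → no match
7 → match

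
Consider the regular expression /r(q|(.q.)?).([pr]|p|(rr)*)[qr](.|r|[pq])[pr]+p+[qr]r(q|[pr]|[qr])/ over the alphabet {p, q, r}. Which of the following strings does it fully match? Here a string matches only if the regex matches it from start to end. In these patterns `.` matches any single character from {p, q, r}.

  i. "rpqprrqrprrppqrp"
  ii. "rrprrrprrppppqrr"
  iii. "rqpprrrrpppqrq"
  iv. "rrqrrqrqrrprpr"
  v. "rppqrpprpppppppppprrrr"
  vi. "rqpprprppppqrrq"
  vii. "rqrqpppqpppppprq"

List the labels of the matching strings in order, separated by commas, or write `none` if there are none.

i, ii, iii

i → match
ii → match
iii → match
iv → no match
v → no match
vi → no match
vii → no match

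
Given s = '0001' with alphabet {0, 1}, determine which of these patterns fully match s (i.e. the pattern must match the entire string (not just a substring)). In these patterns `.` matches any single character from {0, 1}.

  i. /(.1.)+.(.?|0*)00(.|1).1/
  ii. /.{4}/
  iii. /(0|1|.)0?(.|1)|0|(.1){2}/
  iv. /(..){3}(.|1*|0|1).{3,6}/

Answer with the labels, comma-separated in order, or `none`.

i → no match
ii → match
iii → no match
iv → no match

ii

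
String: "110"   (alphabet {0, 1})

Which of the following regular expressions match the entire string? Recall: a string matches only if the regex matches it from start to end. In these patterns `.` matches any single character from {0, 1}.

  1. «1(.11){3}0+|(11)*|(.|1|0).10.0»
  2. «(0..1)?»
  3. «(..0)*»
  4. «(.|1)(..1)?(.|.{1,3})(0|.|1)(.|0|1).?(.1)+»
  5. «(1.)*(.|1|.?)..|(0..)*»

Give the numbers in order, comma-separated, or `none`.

1 → no match
2 → no match
3 → match
4 → no match — must end with "1"
5 → match

3, 5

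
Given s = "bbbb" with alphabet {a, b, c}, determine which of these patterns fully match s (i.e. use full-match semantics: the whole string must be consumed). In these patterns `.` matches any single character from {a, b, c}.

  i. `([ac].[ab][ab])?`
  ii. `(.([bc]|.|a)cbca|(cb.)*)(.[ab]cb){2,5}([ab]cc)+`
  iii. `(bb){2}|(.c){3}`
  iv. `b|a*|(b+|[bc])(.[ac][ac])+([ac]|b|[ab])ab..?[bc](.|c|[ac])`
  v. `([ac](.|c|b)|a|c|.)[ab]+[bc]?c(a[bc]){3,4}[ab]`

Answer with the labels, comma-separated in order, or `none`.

i → no match
ii → no match — must end with "cc"
iii → match
iv → no match
v → no match

iii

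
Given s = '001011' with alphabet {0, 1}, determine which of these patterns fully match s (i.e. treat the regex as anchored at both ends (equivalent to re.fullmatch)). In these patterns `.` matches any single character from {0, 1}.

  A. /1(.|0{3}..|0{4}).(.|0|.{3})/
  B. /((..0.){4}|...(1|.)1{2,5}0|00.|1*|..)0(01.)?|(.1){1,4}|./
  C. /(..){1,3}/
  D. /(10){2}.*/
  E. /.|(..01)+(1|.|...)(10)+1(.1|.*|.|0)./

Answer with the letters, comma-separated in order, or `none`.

A → no match — must start with '1'
B → no match
C → match
D → no match — must start with '10'
E → no match

C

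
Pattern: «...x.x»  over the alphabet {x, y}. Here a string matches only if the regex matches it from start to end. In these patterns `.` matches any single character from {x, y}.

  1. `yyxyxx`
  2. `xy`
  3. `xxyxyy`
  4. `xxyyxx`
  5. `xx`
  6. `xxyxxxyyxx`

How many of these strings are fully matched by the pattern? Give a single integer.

0

1 → no match
2 → no match — must end with `x`
3 → no match — must end with `x`
4 → no match
5 → no match
6 → no match
Total matched: 0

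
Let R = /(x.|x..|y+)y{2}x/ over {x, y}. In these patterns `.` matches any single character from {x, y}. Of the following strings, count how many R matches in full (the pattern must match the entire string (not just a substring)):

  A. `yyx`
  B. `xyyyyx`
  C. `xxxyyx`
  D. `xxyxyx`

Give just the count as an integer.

A. `yyx` → no match
B. `xyyyyx` → match
C. `xxxyyx` → match
D. `xxyxyx` → no match
Total matched: 2

2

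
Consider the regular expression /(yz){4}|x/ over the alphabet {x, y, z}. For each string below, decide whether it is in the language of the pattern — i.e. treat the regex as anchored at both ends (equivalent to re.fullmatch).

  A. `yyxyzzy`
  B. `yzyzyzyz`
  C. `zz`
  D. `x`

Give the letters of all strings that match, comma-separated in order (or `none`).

A → no match
B → match
C → no match
D → match

B, D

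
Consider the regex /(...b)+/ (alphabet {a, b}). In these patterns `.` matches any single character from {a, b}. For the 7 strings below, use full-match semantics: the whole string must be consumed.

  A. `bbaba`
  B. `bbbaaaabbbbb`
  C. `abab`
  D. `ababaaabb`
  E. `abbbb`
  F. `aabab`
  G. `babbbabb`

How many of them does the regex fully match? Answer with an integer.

2

A → no match — must end with `b`
B → no match
C → match
D → no match
E → no match
F → no match
G → match
Total matched: 2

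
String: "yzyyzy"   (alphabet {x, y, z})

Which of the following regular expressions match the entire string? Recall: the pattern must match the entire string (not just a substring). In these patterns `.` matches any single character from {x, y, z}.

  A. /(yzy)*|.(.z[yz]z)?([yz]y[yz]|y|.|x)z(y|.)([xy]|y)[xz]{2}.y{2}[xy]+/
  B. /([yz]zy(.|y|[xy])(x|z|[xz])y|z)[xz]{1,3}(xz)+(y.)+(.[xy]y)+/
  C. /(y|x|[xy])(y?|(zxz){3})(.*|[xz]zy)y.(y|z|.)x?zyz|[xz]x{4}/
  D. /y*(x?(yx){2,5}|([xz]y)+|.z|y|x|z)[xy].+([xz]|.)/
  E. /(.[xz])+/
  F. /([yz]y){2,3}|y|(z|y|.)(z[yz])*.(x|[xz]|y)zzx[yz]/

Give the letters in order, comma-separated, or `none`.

A, D

A → match
B → no match
C → no match
D → match
E → no match
F → no match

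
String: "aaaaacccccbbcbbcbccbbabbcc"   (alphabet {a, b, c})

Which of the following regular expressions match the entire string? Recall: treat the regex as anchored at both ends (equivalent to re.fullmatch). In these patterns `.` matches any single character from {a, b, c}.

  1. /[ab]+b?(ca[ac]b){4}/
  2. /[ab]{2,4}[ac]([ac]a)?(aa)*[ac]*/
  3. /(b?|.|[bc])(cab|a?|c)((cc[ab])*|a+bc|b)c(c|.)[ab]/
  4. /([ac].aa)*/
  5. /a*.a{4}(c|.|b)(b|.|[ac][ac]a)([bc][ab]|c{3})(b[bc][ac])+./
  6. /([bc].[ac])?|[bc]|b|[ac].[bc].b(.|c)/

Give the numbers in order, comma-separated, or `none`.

5

1 → no match — must end with "b"
2 → no match
3 → no match
4 → no match
5 → match
6 → no match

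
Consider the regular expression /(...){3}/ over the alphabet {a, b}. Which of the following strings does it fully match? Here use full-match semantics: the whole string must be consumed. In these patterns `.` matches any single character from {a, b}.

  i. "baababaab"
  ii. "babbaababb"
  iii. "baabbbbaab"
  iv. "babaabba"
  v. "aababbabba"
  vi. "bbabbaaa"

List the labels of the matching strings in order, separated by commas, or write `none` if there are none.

i

i → match
ii → no match
iii → no match
iv → no match
v → no match
vi → no match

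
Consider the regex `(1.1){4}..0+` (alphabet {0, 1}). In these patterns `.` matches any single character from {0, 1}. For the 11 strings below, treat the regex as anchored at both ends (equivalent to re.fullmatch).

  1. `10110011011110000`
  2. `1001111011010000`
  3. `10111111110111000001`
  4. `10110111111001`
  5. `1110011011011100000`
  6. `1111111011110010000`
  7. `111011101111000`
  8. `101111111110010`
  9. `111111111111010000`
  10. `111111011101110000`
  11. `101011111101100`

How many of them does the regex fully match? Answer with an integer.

1

1 → no match
2 → no match
3 → no match — must end with `0`
4 → no match — must end with `0`
5 → no match
6 → no match
7 → no match
8 → no match
9 → match
10 → no match
11 → no match
Total matched: 1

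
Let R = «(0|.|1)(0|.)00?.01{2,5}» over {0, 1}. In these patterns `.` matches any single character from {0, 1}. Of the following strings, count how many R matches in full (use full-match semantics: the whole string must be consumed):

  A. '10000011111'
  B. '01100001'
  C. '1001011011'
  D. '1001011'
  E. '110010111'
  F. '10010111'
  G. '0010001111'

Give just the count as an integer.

4

A. '10000011111' → match
B. '01100001' → no match
C. '1001011011' → no match
D. '1001011' → match
E. '110010111' → match
F. '10010111' → match
G. '0010001111' → no match
Total matched: 4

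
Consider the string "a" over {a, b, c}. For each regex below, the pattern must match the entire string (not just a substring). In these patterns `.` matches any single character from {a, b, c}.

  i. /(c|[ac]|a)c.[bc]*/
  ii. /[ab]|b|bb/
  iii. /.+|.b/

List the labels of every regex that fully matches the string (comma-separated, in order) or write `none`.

ii, iii

i → no match
ii → match
iii → match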